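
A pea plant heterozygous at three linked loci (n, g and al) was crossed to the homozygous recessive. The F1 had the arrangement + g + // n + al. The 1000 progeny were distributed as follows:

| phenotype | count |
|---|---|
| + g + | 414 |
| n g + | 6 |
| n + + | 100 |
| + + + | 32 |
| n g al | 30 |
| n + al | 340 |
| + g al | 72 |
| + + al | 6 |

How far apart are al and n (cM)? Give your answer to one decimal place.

18.4 cM

The two rarest classes, n g + and + + al, are the double crossovers. Comparing them with the parentals, only the n allele has switched, so n is the middle locus and the order is al – n – g.
Crossovers in the al–n interval produce the single-crossover classes + g al and n + + (72 + 100 = 172) plus the double crossovers (12).
RF(al–n) = (172 + 12) / 1000 = 184/1000 = 0.1840 → 18.4 cM.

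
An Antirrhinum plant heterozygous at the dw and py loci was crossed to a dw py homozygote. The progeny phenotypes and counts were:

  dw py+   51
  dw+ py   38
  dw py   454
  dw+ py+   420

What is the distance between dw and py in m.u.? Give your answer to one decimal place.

The two most frequent classes, dw+ py+ (420) and dw py (454), are the parental types, so the F1 was dw+ py+ / dw py.
The recombinant classes are dw+ py and dw py+: 38 + 51 = 89.
Recombination frequency = 89/963 = 0.0924 ≈ 9.2%, i.e. 9.2 m.u.

9.2 m.u.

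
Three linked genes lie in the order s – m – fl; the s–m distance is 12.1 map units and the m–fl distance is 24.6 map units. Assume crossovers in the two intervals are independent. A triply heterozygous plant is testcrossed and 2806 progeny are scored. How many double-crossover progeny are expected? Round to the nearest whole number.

Map distances give recombination frequencies of 0.121 and 0.246 for the two intervals.
With no interference, expected double-crossover frequency = 0.121 × 0.246 = 0.02977.
Expected number = 0.02977 × 2806 = 83.52 ≈ 84.

84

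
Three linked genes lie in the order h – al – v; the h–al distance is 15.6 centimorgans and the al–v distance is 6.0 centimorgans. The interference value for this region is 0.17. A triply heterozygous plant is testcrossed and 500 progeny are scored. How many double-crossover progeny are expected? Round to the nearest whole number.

Map distances give recombination frequencies of 0.156 and 0.060 for the two intervals.
With interference 0.17 (so coincidence = 0.83), expected double-crossover frequency = 0.156 × 0.060 × 0.83 = 0.00777.
Expected number = 0.00777 × 500 = 3.88 ≈ 4.

4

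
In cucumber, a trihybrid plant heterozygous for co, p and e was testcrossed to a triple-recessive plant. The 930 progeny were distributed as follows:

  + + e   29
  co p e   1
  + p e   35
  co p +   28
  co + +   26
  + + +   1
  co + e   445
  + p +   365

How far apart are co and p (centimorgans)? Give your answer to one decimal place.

6.3 centimorgans

The two most frequent reciprocal classes, + p + and co + e, are the parental types, so the F1 was + p + / co + e.
The two rarest classes, + + + and co p e, are the double crossovers. Comparing them with the parentals, only the p allele has switched, so p is the middle locus and the order is co – p – e.
Crossovers in the co–p interval produce the single-crossover classes co p + and + + e (28 + 29 = 57) plus the double crossovers (2).
RF(co–p) = (57 + 2) / 930 = 59/930 = 0.0634 → 6.3 centimorgans.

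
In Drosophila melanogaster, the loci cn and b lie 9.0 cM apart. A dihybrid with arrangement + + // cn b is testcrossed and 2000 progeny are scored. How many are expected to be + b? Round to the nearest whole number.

A map distance of 9.0 cM corresponds to a recombination frequency of 0.090.
The F1 is + + / cn b, so + b is a recombinant gamete class with expected frequency r/2 = 0.090/2 = 0.0450.
Expected number = 0.0450 × 2000 = 90.00 ≈ 90.

90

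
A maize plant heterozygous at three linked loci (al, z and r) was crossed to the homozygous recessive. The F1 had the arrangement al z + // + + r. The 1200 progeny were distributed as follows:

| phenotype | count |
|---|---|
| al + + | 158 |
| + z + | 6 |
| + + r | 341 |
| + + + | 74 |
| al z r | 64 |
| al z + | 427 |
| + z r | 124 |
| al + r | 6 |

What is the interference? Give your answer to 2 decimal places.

The two rarest classes, + z + and al + r, are the double crossovers. Comparing them with the parentals, only the al allele has switched, so al is the middle locus and the order is z – al – r.
z–al: (282 + 12)/1200 = 0.2450; al–r: (138 + 12)/1200 = 0.1250.
Expected DCO frequency = 0.2450 × 0.1250 ≈ 0.03062; observed = 12/1200 ≈ 0.01000.
Coefficient of coincidence = 0.01000/0.03062 ≈ 0.33; interference = 1 − 0.33 = 0.67.

0.67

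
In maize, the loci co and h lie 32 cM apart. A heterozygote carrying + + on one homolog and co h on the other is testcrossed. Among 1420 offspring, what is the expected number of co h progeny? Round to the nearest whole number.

483

A map distance of 32 cM corresponds to a recombination frequency of 0.320.
The F1 is + + / co h, so co h is a parental gamete class with expected frequency (1 − r)/2 = 0.680/2 = 0.3400.
Expected number = 0.3400 × 1420 = 482.80 ≈ 483.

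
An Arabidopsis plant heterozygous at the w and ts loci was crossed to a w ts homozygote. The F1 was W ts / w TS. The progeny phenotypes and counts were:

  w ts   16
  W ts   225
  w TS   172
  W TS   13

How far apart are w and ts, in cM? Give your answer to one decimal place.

The recombinant classes are W TS and w ts: 13 + 16 = 29.
Recombination frequency = 29/426 = 0.0681 ≈ 6.8%, i.e. 6.8 cM.

6.8 cM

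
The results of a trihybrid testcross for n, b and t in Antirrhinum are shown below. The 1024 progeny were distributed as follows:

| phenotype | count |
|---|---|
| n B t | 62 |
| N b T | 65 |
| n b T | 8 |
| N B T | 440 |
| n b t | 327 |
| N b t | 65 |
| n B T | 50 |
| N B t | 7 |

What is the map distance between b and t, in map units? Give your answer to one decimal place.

13.9 map units

The two most frequent reciprocal classes, n b t and N B T, are the parental types, so the F1 was n b t / N B T.
The two rarest classes, n b T and N B t, are the double crossovers. Comparing them with the parentals, only the t allele has switched, so t is the middle locus and the order is b – t – n.
Crossovers in the b–t interval produce the single-crossover classes n B t and N b T (62 + 65 = 127) plus the double crossovers (15).
RF(b–t) = (127 + 15) / 1024 = 142/1024 = 0.1387 → 13.9 map units.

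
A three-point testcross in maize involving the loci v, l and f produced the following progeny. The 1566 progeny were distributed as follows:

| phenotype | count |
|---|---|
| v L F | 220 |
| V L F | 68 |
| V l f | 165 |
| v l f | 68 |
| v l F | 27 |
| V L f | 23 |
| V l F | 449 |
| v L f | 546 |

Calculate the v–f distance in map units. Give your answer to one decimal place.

The two most frequent reciprocal classes, v L f and V l F, are the parental types, so the F1 was v L f / V l F.
The two rarest classes, V L f and v l F, are the double crossovers. Comparing them with the parentals, only the v allele has switched, so v is the middle locus and the order is l – v – f.
Crossovers in the v–f interval produce the single-crossover classes v L F and V l f (220 + 165 = 385) plus the double crossovers (50).
RF(v–f) = (385 + 50) / 1566 = 435/1566 = 0.2778 → 27.8 map units.

27.8 map units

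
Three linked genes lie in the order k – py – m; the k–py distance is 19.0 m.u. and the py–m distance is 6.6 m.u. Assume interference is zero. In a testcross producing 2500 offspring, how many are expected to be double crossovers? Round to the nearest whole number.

31

Map distances give recombination frequencies of 0.190 and 0.066 for the two intervals.
With no interference, expected double-crossover frequency = 0.190 × 0.066 = 0.01254.
Expected number = 0.01254 × 2500 = 31.35 ≈ 31.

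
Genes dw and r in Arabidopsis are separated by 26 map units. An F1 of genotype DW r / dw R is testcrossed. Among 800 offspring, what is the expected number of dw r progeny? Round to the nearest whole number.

104

A map distance of 26 map units corresponds to a recombination frequency of 0.260.
The F1 is DW r / dw R, so dw r is a recombinant gamete class with expected frequency r/2 = 0.260/2 = 0.1300.
Expected number = 0.1300 × 800 = 104.00 ≈ 104.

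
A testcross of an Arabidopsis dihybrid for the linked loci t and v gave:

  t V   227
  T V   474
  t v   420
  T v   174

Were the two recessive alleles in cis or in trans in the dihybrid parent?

cis

The two most frequent classes are T V (474) and t v (420); these are the parental (non-recombinant) types.
So the F1 carried T V on one chromosome and t v on the other — the recessive alleles are on the same chromosome (cis / coupling).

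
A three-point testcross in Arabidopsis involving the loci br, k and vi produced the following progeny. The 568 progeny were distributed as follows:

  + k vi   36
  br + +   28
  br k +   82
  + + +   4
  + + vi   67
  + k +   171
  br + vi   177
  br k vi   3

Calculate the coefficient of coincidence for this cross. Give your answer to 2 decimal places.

The two most frequent reciprocal classes, br + vi and + k +, are the parental types, so the F1 was br + vi / + k +.
The two rarest classes, br k vi and + + +, are the double crossovers. Comparing them with the parentals, only the k allele has switched, so k is the middle locus and the order is br – k – vi.
br–k: (149 + 7)/568 = 0.2746; k–vi: (64 + 7)/568 = 0.1250.
Expected DCO frequency = 0.2746 × 0.1250 ≈ 0.03433; observed = 7/568 ≈ 0.01232.
Coefficient of coincidence = 0.01232/0.03433 ≈ 0.36.

0.36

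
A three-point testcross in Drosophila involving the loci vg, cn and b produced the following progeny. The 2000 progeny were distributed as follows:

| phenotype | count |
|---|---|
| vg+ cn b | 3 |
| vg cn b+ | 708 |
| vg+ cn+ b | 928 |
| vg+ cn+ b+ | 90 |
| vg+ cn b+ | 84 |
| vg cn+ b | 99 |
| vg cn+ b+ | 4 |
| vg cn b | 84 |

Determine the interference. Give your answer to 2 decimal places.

The two most frequent reciprocal classes, vg+ cn+ b and vg cn b+, are the parental types, so the F1 was vg+ cn+ b / vg cn b+.
The two rarest classes, vg+ cn b and vg cn+ b+, are the double crossovers. Comparing them with the parentals, only the cn allele has switched, so cn is the middle locus and the order is b – cn – vg.
b–cn: (174 + 7)/2000 = 0.0905; cn–vg: (183 + 7)/2000 = 0.0950.
Expected DCO frequency = 0.0905 × 0.0950 ≈ 0.00860; observed = 7/2000 ≈ 0.00350.
Coefficient of coincidence = 0.00350/0.00860 ≈ 0.41; interference = 1 − 0.41 = 0.59.

0.59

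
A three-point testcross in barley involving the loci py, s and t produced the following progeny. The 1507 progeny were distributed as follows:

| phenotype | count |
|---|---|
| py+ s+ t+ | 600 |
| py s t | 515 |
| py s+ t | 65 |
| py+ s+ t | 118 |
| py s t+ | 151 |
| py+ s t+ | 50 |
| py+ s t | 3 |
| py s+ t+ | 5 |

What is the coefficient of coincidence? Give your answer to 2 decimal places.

0.35

The two most frequent reciprocal classes, py s t and py+ s+ t+, are the parental types, so the F1 was py s t / py+ s+ t+.
The two rarest classes, py+ s t and py s+ t+, are the double crossovers. Comparing them with the parentals, only the py allele has switched, so py is the middle locus and the order is s – py – t.
s–py: (115 + 8)/1507 = 0.0816; py–t: (269 + 8)/1507 = 0.1838.
Expected DCO frequency = 0.0816 × 0.1838 ≈ 0.01500; observed = 8/1507 ≈ 0.00531.
Coefficient of coincidence = 0.00531/0.01500 ≈ 0.35.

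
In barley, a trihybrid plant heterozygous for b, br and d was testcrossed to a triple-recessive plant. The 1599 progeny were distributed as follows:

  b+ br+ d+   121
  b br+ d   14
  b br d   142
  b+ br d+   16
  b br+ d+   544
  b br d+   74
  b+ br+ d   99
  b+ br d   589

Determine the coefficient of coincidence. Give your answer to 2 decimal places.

0.81

The two most frequent reciprocal classes, b+ br d and b br+ d+, are the parental types, so the F1 was b+ br d / b br+ d+.
The two rarest classes, b+ br d+ and b br+ d, are the double crossovers. Comparing them with the parentals, only the d allele has switched, so d is the middle locus and the order is b – d – br.
b–d: (263 + 30)/1599 = 0.1832; d–br: (173 + 30)/1599 = 0.1270.
Expected DCO frequency = 0.1832 × 0.1270 ≈ 0.02327; observed = 30/1599 ≈ 0.01876.
Coefficient of coincidence = 0.01876/0.02327 ≈ 0.81.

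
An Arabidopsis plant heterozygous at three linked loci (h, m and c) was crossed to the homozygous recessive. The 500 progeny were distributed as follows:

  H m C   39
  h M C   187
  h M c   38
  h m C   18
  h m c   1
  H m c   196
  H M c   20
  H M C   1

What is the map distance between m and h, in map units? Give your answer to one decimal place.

The two most frequent reciprocal classes, h M C and H m c, are the parental types, so the F1 was h M C / H m c.
The two rarest classes, H M C and h m c, are the double crossovers. Comparing them with the parentals, only the h allele has switched, so h is the middle locus and the order is m – h – c.
Crossovers in the m–h interval produce the single-crossover classes h m C and H M c (18 + 20 = 38) plus the double crossovers (2).
RF(m–h) = (38 + 2) / 500 = 40/500 = 0.0800 → 8.0 map units.

8.0 map units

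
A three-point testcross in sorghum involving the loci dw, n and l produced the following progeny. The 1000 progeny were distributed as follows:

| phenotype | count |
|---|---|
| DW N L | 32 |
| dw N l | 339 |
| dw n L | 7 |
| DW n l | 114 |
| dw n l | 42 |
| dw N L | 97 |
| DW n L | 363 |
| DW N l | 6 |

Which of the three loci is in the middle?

The two most frequent reciprocal classes, DW n L and dw N l, are the parental types, so the F1 was DW n L / dw N l.
The two rarest classes, dw n L and DW N l, are the double crossovers. Comparing them with the parentals, only the dw allele has switched, so dw is the middle locus and the order is n – dw – l.

dw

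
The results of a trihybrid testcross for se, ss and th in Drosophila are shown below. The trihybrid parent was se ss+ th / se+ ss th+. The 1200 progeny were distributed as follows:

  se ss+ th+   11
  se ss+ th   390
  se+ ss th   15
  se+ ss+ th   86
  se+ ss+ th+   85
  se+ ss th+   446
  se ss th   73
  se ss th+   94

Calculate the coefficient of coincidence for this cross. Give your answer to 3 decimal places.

The two rarest classes, se ss+ th+ and se+ ss th, are the double crossovers. Comparing them with the parentals, only the th allele has switched, so th is the middle locus and the order is ss – th – se.
ss–th: (158 + 26)/1200 = 0.1533; th–se: (180 + 26)/1200 = 0.1717.
Expected DCO frequency = 0.1533 × 0.1717 ≈ 0.02632; observed = 26/1200 ≈ 0.02167.
Coefficient of coincidence = 0.02167/0.02632 ≈ 0.823.

0.823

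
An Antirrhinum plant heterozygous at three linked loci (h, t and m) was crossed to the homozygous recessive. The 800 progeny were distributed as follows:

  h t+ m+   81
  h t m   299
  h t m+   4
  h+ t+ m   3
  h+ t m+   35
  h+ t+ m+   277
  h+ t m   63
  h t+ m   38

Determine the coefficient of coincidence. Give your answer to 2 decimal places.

The two most frequent reciprocal classes, h+ t+ m+ and h t m, are the parental types, so the F1 was h+ t+ m+ / h t m.
The two rarest classes, h+ t+ m and h t m+, are the double crossovers. Comparing them with the parentals, only the m allele has switched, so m is the middle locus and the order is t – m – h.
t–m: (73 + 7)/800 = 0.1000; m–h: (144 + 7)/800 = 0.1888.
Expected DCO frequency = 0.1000 × 0.1888 ≈ 0.01888; observed = 7/800 ≈ 0.00875.
Coefficient of coincidence = 0.00875/0.01888 ≈ 0.46.

0.46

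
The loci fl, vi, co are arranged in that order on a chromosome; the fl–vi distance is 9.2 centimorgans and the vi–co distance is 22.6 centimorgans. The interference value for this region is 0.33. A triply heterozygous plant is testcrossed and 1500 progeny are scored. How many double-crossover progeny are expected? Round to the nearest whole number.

21

Map distances give recombination frequencies of 0.092 and 0.226 for the two intervals.
With interference 0.33 (so coincidence = 0.67), expected double-crossover frequency = 0.092 × 0.226 × 0.67 = 0.01393.
Expected number = 0.01393 × 1500 = 20.90 ≈ 21.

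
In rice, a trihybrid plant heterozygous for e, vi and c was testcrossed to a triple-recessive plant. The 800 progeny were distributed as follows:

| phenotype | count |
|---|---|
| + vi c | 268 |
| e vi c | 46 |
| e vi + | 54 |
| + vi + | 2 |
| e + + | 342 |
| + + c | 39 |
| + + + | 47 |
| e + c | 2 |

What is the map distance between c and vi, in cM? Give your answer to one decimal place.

The two most frequent reciprocal classes, + vi c and e + +, are the parental types, so the F1 was + vi c / e + +.
The two rarest classes, + vi + and e + c, are the double crossovers. Comparing them with the parentals, only the c allele has switched, so c is the middle locus and the order is vi – c – e.
Crossovers in the vi–c interval produce the single-crossover classes + + c and e vi + (39 + 54 = 93) plus the double crossovers (4).
RF(vi–c) = (93 + 4) / 800 = 97/800 = 0.1212 → 12.1 cM.

12.1 cM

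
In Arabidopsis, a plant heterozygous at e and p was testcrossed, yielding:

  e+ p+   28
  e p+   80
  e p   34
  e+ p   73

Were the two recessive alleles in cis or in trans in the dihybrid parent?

The two most frequent classes are e+ p (73) and e p+ (80); these are the parental (non-recombinant) types.
So the F1 carried e+ p on one chromosome and e p+ on the other — the recessive alleles are on opposite chromosomes (trans / repulsion).

trans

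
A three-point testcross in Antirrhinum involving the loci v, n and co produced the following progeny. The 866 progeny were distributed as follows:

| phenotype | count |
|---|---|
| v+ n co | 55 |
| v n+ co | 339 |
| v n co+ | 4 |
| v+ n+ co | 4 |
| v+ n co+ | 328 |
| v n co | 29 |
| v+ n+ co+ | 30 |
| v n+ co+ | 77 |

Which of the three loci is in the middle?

v

The two most frequent reciprocal classes, v+ n co+ and v n+ co, are the parental types, so the F1 was v+ n co+ / v n+ co.
The two rarest classes, v n co+ and v+ n+ co, are the double crossovers. Comparing them with the parentals, only the v allele has switched, so v is the middle locus and the order is n – v – co.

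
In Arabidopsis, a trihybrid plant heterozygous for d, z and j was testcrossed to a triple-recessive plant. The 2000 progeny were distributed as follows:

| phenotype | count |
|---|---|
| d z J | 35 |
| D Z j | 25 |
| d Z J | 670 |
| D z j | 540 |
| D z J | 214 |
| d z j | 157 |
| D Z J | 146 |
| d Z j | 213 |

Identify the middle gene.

The two most frequent reciprocal classes, d Z J and D z j, are the parental types, so the F1 was d Z J / D z j.
The two rarest classes, d z J and D Z j, are the double crossovers. Comparing them with the parentals, only the z allele has switched, so z is the middle locus and the order is j – z – d.

z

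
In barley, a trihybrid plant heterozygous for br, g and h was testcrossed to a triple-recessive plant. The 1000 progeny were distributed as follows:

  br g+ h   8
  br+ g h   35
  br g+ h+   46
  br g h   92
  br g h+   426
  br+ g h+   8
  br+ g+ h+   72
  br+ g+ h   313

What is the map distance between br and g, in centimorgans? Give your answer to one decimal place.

9.7 centimorgans

The two most frequent reciprocal classes, br g h+ and br+ g+ h, are the parental types, so the F1 was br g h+ / br+ g+ h.
The two rarest classes, br+ g h+ and br g+ h, are the double crossovers. Comparing them with the parentals, only the br allele has switched, so br is the middle locus and the order is h – br – g.
Crossovers in the br–g interval produce the single-crossover classes br g+ h+ and br+ g h (46 + 35 = 81) plus the double crossovers (16).
RF(br–g) = (81 + 16) / 1000 = 97/1000 = 0.0970 → 9.7 centimorgans.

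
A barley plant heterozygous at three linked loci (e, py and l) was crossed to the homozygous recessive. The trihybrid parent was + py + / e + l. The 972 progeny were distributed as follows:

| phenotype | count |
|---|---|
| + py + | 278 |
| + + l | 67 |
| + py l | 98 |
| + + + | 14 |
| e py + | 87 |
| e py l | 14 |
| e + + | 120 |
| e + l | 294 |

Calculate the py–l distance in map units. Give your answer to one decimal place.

25.3 map units

The two rarest classes, + + + and e py l, are the double crossovers. Comparing them with the parentals, only the py allele has switched, so py is the middle locus and the order is l – py – e.
Crossovers in the l–py interval produce the single-crossover classes + py l and e + + (98 + 120 = 218) plus the double crossovers (28).
RF(l–py) = (218 + 28) / 972 = 246/972 = 0.2531 → 25.3 map units.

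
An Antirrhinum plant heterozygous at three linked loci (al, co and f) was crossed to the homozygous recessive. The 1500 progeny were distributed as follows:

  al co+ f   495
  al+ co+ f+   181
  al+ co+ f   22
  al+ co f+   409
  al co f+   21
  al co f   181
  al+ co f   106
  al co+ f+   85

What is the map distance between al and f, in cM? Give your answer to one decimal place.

15.6 cM

The two most frequent reciprocal classes, al+ co f+ and al co+ f, are the parental types, so the F1 was al+ co f+ / al co+ f.
The two rarest classes, al co f+ and al+ co+ f, are the double crossovers. Comparing them with the parentals, only the al allele has switched, so al is the middle locus and the order is co – al – f.
Crossovers in the al–f interval produce the single-crossover classes al+ co f and al co+ f+ (106 + 85 = 191) plus the double crossovers (43).
RF(al–f) = (191 + 43) / 1500 = 234/1500 = 0.1560 → 15.6 cM.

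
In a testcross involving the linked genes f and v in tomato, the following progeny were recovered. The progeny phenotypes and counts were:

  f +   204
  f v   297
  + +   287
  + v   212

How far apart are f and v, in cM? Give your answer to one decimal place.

The two most frequent classes, + + (287) and f v (297), are the parental types, so the F1 was + + / f v.
The recombinant classes are + v and f +: 212 + 204 = 416.
Recombination frequency = 416/1000 = 0.4160 ≈ 41.6%, i.e. 41.6 cM.

41.6 cM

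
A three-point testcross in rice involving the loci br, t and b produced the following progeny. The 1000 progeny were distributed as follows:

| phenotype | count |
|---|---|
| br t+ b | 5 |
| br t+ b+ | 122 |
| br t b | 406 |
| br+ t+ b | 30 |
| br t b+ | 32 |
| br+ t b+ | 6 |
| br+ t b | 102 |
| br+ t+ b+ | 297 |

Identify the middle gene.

The two most frequent reciprocal classes, br+ t+ b+ and br t b, are the parental types, so the F1 was br+ t+ b+ / br t b.
The two rarest classes, br+ t b+ and br t+ b, are the double crossovers. Comparing them with the parentals, only the t allele has switched, so t is the middle locus and the order is br – t – b.

t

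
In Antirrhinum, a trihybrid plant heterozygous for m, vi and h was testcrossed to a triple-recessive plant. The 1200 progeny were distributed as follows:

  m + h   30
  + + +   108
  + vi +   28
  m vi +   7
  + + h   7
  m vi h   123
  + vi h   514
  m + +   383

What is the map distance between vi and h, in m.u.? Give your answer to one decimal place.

6.0 m.u.

The two most frequent reciprocal classes, + vi h and m + +, are the parental types, so the F1 was + vi h / m + +.
The two rarest classes, + + h and m vi +, are the double crossovers. Comparing them with the parentals, only the vi allele has switched, so vi is the middle locus and the order is h – vi – m.
Crossovers in the h–vi interval produce the single-crossover classes + vi + and m + h (28 + 30 = 58) plus the double crossovers (14).
RF(h–vi) = (58 + 14) / 1200 = 72/1200 = 0.0600 → 6.0 m.u.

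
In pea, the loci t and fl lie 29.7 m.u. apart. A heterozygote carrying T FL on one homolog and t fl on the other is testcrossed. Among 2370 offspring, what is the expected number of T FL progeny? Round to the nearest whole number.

A map distance of 29.7 m.u. corresponds to a recombination frequency of 0.297.
The F1 is T FL / t fl, so T FL is a parental gamete class with expected frequency (1 − r)/2 = 0.703/2 = 0.3515.
Expected number = 0.3515 × 2370 = 833.06 ≈ 833.

833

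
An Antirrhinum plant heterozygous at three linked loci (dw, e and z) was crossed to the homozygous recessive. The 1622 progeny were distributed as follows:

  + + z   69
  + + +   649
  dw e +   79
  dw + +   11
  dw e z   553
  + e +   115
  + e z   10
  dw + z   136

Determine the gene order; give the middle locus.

The two most frequent reciprocal classes, dw e z and + + +, are the parental types, so the F1 was dw e z / + + +.
The two rarest classes, + e z and dw + +, are the double crossovers. Comparing them with the parentals, only the dw allele has switched, so dw is the middle locus and the order is z – dw – e.

dw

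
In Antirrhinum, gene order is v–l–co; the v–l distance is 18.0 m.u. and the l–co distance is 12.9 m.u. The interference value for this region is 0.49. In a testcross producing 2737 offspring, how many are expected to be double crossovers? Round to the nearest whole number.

32

Map distances give recombination frequencies of 0.180 and 0.129 for the two intervals.
With interference 0.49 (so coincidence = 0.51), expected double-crossover frequency = 0.180 × 0.129 × 0.51 = 0.01184.
Expected number = 0.01184 × 2737 = 32.41 ≈ 32.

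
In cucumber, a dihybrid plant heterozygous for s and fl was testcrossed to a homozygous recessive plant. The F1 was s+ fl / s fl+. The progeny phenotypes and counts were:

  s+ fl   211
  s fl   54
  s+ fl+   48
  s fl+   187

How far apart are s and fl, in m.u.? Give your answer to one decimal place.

The recombinant classes are s+ fl+ and s fl: 48 + 54 = 102.
Recombination frequency = 102/500 = 0.2040 ≈ 20.4%, i.e. 20.4 m.u.

20.4 m.u.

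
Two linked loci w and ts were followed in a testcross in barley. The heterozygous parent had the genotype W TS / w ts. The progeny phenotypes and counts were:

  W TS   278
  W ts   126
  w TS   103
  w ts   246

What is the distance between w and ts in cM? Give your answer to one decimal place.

The recombinant classes are W ts and w TS: 126 + 103 = 229.
Recombination frequency = 229/753 = 0.3041 ≈ 30.4%, i.e. 30.4 cM.

30.4 cM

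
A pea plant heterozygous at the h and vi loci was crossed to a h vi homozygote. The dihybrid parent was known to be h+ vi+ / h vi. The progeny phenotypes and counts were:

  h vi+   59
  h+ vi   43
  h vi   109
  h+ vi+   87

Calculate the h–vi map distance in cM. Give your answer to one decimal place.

34.2 cM

The recombinant classes are h+ vi and h vi+: 43 + 59 = 102.
Recombination frequency = 102/298 = 0.3423 ≈ 34.2%, i.e. 34.2 cM.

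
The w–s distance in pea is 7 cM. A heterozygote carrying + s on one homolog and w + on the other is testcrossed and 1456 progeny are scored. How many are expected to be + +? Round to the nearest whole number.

A map distance of 7 cM corresponds to a recombination frequency of 0.070.
The F1 is + s / w +, so + + is a recombinant gamete class with expected frequency r/2 = 0.070/2 = 0.0350.
Expected number = 0.0350 × 1456 = 50.96 ≈ 51.

51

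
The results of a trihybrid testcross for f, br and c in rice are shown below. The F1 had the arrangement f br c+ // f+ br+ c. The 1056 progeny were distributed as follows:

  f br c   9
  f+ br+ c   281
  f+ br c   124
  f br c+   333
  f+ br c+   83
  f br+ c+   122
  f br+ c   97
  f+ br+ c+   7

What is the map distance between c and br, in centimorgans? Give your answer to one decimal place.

The two rarest classes, f br c and f+ br+ c+, are the double crossovers. Comparing them with the parentals, only the c allele has switched, so c is the middle locus and the order is f – c – br.
Crossovers in the c–br interval produce the single-crossover classes f br+ c+ and f+ br c (122 + 124 = 246) plus the double crossovers (16).
RF(c–br) = (246 + 16) / 1056 = 262/1056 = 0.2481 → 24.8 centimorgans.

24.8 centimorgans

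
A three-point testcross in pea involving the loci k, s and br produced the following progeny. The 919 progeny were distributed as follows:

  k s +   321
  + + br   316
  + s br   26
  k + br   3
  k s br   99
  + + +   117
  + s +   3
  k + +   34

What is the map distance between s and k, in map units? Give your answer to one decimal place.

7.2 map units

The two most frequent reciprocal classes, + + br and k s +, are the parental types, so the F1 was + + br / k s +.
The two rarest classes, k + br and + s +, are the double crossovers. Comparing them with the parentals, only the k allele has switched, so k is the middle locus and the order is br – k – s.
Crossovers in the k–s interval produce the single-crossover classes + s br and k + + (26 + 34 = 60) plus the double crossovers (6).
RF(k–s) = (60 + 6) / 919 = 66/919 = 0.0718 → 7.2 map units.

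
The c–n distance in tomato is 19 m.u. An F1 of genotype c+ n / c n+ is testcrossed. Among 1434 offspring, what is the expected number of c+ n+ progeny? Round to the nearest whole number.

A map distance of 19 m.u. corresponds to a recombination frequency of 0.190.
The F1 is c+ n / c n+, so c+ n+ is a recombinant gamete class with expected frequency r/2 = 0.190/2 = 0.0950.
Expected number = 0.0950 × 1434 = 136.23 ≈ 136.

136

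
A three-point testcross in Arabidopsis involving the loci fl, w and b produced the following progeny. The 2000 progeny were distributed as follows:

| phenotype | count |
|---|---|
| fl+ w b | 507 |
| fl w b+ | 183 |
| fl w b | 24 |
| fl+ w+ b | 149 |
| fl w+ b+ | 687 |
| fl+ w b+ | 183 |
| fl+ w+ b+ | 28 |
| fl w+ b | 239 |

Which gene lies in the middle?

fl

The two most frequent reciprocal classes, fl+ w b and fl w+ b+, are the parental types, so the F1 was fl+ w b / fl w+ b+.
The two rarest classes, fl w b and fl+ w+ b+, are the double crossovers. Comparing them with the parentals, only the fl allele has switched, so fl is the middle locus and the order is w – fl – b.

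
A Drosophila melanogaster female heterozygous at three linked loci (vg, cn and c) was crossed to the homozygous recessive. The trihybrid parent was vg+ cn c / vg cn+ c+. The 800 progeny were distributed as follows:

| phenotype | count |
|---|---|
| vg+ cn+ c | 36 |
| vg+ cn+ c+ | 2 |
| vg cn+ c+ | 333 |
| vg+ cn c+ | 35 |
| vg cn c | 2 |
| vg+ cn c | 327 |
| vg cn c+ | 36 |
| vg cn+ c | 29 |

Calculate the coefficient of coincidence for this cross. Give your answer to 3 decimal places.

0.619

The two rarest classes, vg cn c and vg+ cn+ c+, are the double crossovers. Comparing them with the parentals, only the vg allele has switched, so vg is the middle locus and the order is c – vg – cn.
c–vg: (64 + 4)/800 = 0.0850; vg–cn: (72 + 4)/800 = 0.0950.
Expected DCO frequency = 0.0850 × 0.0950 ≈ 0.00808; observed = 4/800 ≈ 0.00500.
Coefficient of coincidence = 0.00500/0.00808 ≈ 0.619.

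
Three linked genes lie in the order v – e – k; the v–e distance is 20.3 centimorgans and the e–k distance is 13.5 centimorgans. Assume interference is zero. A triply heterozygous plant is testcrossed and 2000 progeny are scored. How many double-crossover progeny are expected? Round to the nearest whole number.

55

Map distances give recombination frequencies of 0.203 and 0.135 for the two intervals.
With no interference, expected double-crossover frequency = 0.203 × 0.135 = 0.02741.
Expected number = 0.02741 × 2000 = 54.81 ≈ 55.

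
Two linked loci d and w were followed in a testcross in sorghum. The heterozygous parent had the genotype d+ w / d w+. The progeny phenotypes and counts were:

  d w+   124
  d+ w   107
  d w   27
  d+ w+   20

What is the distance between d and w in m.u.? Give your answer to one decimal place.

16.9 m.u.

The recombinant classes are d+ w+ and d w: 20 + 27 = 47.
Recombination frequency = 47/278 = 0.1691 ≈ 16.9%, i.e. 16.9 m.u.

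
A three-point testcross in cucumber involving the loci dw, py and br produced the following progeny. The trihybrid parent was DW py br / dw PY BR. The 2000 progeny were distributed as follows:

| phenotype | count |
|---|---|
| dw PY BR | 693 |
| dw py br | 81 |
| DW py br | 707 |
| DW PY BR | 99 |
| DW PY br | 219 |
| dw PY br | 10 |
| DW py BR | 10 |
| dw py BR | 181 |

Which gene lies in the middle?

The two rarest classes, DW py BR and dw PY br, are the double crossovers. Comparing them with the parentals, only the br allele has switched, so br is the middle locus and the order is py – br – dw.

br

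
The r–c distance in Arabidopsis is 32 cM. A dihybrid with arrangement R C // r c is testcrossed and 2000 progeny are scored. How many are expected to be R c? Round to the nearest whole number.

320

A map distance of 32 cM corresponds to a recombination frequency of 0.320.
The F1 is R C / r c, so R c is a recombinant gamete class with expected frequency r/2 = 0.320/2 = 0.1600.
Expected number = 0.1600 × 2000 = 320.00 ≈ 320.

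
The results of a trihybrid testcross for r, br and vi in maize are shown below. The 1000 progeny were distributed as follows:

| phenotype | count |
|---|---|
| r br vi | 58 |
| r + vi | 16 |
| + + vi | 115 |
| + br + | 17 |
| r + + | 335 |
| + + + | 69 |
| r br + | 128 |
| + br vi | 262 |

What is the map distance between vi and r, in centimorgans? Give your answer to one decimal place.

The two most frequent reciprocal classes, r + + and + br vi, are the parental types, so the F1 was r + + / + br vi.
The two rarest classes, r + vi and + br +, are the double crossovers. Comparing them with the parentals, only the vi allele has switched, so vi is the middle locus and the order is br – vi – r.
Crossovers in the vi–r interval produce the single-crossover classes + + + and r br vi (69 + 58 = 127) plus the double crossovers (33).
RF(vi–r) = (127 + 33) / 1000 = 160/1000 = 0.1600 → 16.0 centimorgans.

16.0 centimorgans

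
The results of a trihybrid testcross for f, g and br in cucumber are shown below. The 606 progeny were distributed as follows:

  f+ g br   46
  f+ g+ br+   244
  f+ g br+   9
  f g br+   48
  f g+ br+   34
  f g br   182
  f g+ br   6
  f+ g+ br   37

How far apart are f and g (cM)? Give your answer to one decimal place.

15.7 cM

The two most frequent reciprocal classes, f+ g+ br+ and f g br, are the parental types, so the F1 was f+ g+ br+ / f g br.
The two rarest classes, f+ g br+ and f g+ br, are the double crossovers. Comparing them with the parentals, only the g allele has switched, so g is the middle locus and the order is f – g – br.
Crossovers in the f–g interval produce the single-crossover classes f g+ br+ and f+ g br (34 + 46 = 80) plus the double crossovers (15).
RF(f–g) = (80 + 15) / 606 = 95/606 = 0.1568 → 15.7 cM.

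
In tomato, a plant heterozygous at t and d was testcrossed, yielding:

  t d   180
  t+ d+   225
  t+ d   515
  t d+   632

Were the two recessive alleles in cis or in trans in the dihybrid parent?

The two most frequent classes are t+ d (515) and t d+ (632); these are the parental (non-recombinant) types.
So the F1 carried t+ d on one chromosome and t d+ on the other — the recessive alleles are on opposite chromosomes (trans / repulsion).

trans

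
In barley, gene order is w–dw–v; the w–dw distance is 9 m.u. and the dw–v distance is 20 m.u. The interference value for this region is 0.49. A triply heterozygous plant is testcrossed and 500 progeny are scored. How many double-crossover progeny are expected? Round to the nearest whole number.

Map distances give recombination frequencies of 0.090 and 0.200 for the two intervals.
With interference 0.49 (so coincidence = 0.51), expected double-crossover frequency = 0.090 × 0.200 × 0.51 = 0.00918.
Expected number = 0.00918 × 500 = 4.59 ≈ 5.

5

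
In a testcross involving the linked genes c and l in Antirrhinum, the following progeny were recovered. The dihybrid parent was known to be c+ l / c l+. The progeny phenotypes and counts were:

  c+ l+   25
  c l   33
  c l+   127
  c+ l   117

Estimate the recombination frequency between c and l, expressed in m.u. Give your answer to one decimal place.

The recombinant classes are c+ l+ and c l: 25 + 33 = 58.
Recombination frequency = 58/302 = 0.1921 ≈ 19.2%, i.e. 19.2 m.u.

19.2 m.u.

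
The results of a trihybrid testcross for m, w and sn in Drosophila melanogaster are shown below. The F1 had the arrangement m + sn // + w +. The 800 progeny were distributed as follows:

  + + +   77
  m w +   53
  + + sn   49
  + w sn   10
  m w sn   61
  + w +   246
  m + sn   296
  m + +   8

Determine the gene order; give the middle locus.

sn

The two rarest classes, m + + and + w sn, are the double crossovers. Comparing them with the parentals, only the sn allele has switched, so sn is the middle locus and the order is w – sn – m.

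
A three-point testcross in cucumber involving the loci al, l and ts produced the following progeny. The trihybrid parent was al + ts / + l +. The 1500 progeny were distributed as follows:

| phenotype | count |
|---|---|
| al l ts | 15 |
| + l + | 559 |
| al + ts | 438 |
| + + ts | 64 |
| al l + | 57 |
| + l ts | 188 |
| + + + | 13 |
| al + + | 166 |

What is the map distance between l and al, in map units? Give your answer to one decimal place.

9.9 map units

The two rarest classes, al l ts and + + +, are the double crossovers. Comparing them with the parentals, only the l allele has switched, so l is the middle locus and the order is ts – l – al.
Crossovers in the l–al interval produce the single-crossover classes + + ts and al l + (64 + 57 = 121) plus the double crossovers (28).
RF(l–al) = (121 + 28) / 1500 = 149/1500 = 0.0993 → 9.9 map units.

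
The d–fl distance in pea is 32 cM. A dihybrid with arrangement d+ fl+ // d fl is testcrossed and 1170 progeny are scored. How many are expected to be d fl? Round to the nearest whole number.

398

A map distance of 32 cM corresponds to a recombination frequency of 0.320.
The F1 is d+ fl+ / d fl, so d fl is a parental gamete class with expected frequency (1 − r)/2 = 0.680/2 = 0.3400.
Expected number = 0.3400 × 1170 = 397.80 ≈ 398.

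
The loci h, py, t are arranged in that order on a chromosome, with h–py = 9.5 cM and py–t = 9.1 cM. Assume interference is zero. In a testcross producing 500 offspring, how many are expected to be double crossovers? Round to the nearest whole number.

Map distances give recombination frequencies of 0.095 and 0.091 for the two intervals.
With no interference, expected double-crossover frequency = 0.095 × 0.091 = 0.00864.
Expected number = 0.00864 × 500 = 4.32 ≈ 4.

4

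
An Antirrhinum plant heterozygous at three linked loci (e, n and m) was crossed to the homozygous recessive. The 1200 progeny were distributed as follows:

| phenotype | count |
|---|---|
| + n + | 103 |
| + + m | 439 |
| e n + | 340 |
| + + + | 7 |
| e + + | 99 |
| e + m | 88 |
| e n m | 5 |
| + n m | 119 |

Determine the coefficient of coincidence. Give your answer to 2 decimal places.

0.31

The two most frequent reciprocal classes, e n + and + + m, are the parental types, so the F1 was e n + / + + m.
The two rarest classes, e n m and + + +, are the double crossovers. Comparing them with the parentals, only the m allele has switched, so m is the middle locus and the order is n – m – e.
n–m: (218 + 12)/1200 = 0.1917; m–e: (191 + 12)/1200 = 0.1692.
Expected DCO frequency = 0.1917 × 0.1692 ≈ 0.03244; observed = 12/1200 ≈ 0.01000.
Coefficient of coincidence = 0.01000/0.03244 ≈ 0.31.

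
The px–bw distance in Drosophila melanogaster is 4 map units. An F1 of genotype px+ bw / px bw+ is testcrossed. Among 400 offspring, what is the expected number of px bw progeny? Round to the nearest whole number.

A map distance of 4 map units corresponds to a recombination frequency of 0.040.
The F1 is px+ bw / px bw+, so px bw is a recombinant gamete class with expected frequency r/2 = 0.040/2 = 0.0200.
Expected number = 0.0200 × 400 = 8.00 ≈ 8.

8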